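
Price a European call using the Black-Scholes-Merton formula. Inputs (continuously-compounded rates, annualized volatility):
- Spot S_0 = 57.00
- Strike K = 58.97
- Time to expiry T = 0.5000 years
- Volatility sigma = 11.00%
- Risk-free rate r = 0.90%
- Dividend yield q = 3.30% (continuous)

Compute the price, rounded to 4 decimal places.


Answer: Price = 0.7633

Derivation:
d1 = (ln(S/K) + (r - q + 0.5*sigma^2) * T) / (sigma * sqrt(T)) = -0.55221918
d2 = d1 - sigma * sqrt(T) = -0.63000093
exp(-rT) = 0.99551011; exp(-qT) = 0.98363538
C = S_0 * exp(-qT) * N(d1) - K * exp(-rT) * N(d2)
N(d1) = 0.29039910; N(d2) = 0.26434699
C = 57.0000 * 0.98363538 * 0.29039910 - 58.9700 * 0.99551011 * 0.26434699 = 0.7633


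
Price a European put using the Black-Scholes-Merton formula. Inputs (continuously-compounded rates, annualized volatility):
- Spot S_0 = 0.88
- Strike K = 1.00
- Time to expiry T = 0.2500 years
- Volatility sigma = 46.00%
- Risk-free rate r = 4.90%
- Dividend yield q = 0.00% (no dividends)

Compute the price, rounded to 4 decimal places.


Answer: Price = 0.1499

Derivation:
d1 = (ln(S/K) + (r - q + 0.5*sigma^2) * T) / (sigma * sqrt(T)) = -0.38753640
d2 = d1 - sigma * sqrt(T) = -0.61753640
exp(-rT) = 0.98782473; exp(-qT) = 1.00000000
P = K * exp(-rT) * N(-d2) - S_0 * exp(-qT) * N(-d1)
N(-d1) = 0.65082043; N(-d2) = 0.73155951
P = 1.0000 * 0.98782473 * 0.73155951 - 0.8800 * 1.00000000 * 0.65082043 = 0.1499


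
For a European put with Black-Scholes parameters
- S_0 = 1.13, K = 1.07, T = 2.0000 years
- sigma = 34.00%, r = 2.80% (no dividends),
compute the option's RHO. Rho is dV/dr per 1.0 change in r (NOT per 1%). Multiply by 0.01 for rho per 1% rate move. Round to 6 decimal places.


d1 = 0.4703486806; d2 = -0.0104839306
phi(d1) = 0.3571667663; exp(-qT) = 1.0000000000; exp(-rT) = 0.9455391359
N(-d2) = 0.5041824066
Rho = -K*T*exp(-rT)*N(-d2) = -1.0700 * 2.0000 * 0.9455391359 * 0.5041824066 = -1.020190

Answer: Rho = -1.020190


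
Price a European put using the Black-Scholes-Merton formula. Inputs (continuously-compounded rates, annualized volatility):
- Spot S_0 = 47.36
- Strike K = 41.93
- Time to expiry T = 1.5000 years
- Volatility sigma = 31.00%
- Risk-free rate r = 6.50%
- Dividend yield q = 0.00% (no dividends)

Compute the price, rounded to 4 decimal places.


Answer: Price = 2.7917

Derivation:
d1 = (ln(S/K) + (r - q + 0.5*sigma^2) * T) / (sigma * sqrt(T)) = 0.76737886
d2 = d1 - sigma * sqrt(T) = 0.38770795
exp(-rT) = 0.90710234; exp(-qT) = 1.00000000
P = K * exp(-rT) * N(-d2) - S_0 * exp(-qT) * N(-d1)
N(-d1) = 0.22142815; N(-d2) = 0.34911609
P = 41.9300 * 0.90710234 * 0.34911609 - 47.3600 * 1.00000000 * 0.22142815 = 2.7917


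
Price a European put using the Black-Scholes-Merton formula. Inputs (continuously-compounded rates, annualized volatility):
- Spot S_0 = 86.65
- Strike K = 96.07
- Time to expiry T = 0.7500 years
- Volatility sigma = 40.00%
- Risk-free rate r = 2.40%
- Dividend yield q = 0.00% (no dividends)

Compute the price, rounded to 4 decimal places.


Answer: Price = 16.6687

Derivation:
d1 = (ln(S/K) + (r - q + 0.5*sigma^2) * T) / (sigma * sqrt(T)) = -0.07274635
d2 = d1 - sigma * sqrt(T) = -0.41915652
exp(-rT) = 0.98216103; exp(-qT) = 1.00000000
P = K * exp(-rT) * N(-d2) - S_0 * exp(-qT) * N(-d1)
N(-d1) = 0.52899602; N(-d2) = 0.66244913
P = 96.0700 * 0.98216103 * 0.66244913 - 86.6500 * 1.00000000 * 0.52899602 = 16.6687


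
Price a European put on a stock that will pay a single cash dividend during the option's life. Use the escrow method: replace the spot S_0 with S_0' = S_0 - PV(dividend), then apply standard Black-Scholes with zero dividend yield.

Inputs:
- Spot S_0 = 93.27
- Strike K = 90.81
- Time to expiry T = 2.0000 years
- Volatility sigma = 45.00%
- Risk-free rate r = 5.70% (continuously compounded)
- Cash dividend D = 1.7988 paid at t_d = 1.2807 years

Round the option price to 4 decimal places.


Answer: Price = 16.6481

Derivation:
PV(D) = D * exp(-r * t_d) = 1.7988 * 0.92960092 = 1.67216614
S_0' = S_0 - PV(D) = 93.2700 - 1.67216614 = 91.59783386
d1 = (ln(S_0'/K) + (r + sigma^2/2)*T) / (sigma*sqrt(T)) = 0.51090541
d2 = d1 - sigma*sqrt(T) = -0.12549069
exp(-rT) = 0.89225796
N(-d1) = 0.30470865; N(-d2) = 0.54993245
P = K * exp(-rT) * N(-d2) - S_0' * N(-d1) = 90.8100 * 0.89225796 * 0.54993245 - 91.59783386 * 0.30470865 = 16.6481


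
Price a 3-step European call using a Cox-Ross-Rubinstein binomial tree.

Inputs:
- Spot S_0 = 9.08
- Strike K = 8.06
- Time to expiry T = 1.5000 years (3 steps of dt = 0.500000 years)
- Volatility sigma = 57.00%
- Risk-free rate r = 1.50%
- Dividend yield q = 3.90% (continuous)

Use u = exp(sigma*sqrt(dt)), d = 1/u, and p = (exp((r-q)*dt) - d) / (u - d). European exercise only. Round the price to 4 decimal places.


dt = T/N = 0.500000
u = exp(sigma*sqrt(dt)) = 1.496383; d = 1/u = 0.668278
p = (exp((r-q)*dt) - d) / (u - d) = 0.386175
Discount per step: exp(-r*dt) = 0.992528
Stock lattice S(k, i) with i counting down-moves:
  k=0: S(0,0) = 9.0800
  k=1: S(1,0) = 13.5872; S(1,1) = 6.0680
  k=2: S(2,0) = 20.3316; S(2,1) = 9.0800; S(2,2) = 4.0551
  k=3: S(3,0) = 30.4238; S(3,1) = 13.5872; S(3,2) = 6.0680; S(3,3) = 2.7099
Terminal payoffs V(N, i) = max(S_T - K, 0):
  V(3,0) = 22.363848; V(3,1) = 5.527158; V(3,2) = 0.000000; V(3,3) = 0.000000
Backward induction: V(k, i) = exp(-r*dt) * [p * V(k+1, i) + (1-p) * V(k+1, i+1)].
  V(2,0) = exp(-r*dt) * [p*22.363848 + (1-p)*5.527158] = 11.939190
  V(2,1) = exp(-r*dt) * [p*5.527158 + (1-p)*0.000000] = 2.118503
  V(2,2) = exp(-r*dt) * [p*0.000000 + (1-p)*0.000000] = 0.000000
  V(1,0) = exp(-r*dt) * [p*11.939190 + (1-p)*2.118503] = 5.866842
  V(1,1) = exp(-r*dt) * [p*2.118503 + (1-p)*0.000000] = 0.812000
  V(0,0) = exp(-r*dt) * [p*5.866842 + (1-p)*0.812000] = 2.743402

Answer: Price = V(0,0) = 2.7434


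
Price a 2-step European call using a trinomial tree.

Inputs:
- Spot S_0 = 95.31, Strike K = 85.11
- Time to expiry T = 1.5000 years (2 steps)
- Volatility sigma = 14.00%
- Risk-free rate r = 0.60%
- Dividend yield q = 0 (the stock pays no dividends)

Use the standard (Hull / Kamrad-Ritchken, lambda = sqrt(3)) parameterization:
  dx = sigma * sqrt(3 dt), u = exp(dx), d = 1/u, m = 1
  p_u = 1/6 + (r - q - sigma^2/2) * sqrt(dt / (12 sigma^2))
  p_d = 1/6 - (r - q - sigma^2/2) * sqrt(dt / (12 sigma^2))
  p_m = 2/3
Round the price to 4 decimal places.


dt = T/N = 0.750000; dx = sigma*sqrt(3*dt) = 0.210000
u = exp(dx) = 1.233678; d = 1/u = 0.810584
p_u = 0.159881, p_m = 0.666667, p_d = 0.173452
Discount per step: exp(-r*dt) = 0.995510
Stock lattice S(k, j) with j the centered position index:
  k=0: S(0,+0) = 95.3100
  k=1: S(1,-1) = 77.2568; S(1,+0) = 95.3100; S(1,+1) = 117.5819
  k=2: S(2,-2) = 62.6231; S(2,-1) = 77.2568; S(2,+0) = 95.3100; S(2,+1) = 117.5819; S(2,+2) = 145.0582
Terminal payoffs V(N, j) = max(S_T - K, 0):
  V(2,-2) = 0.000000; V(2,-1) = 0.000000; V(2,+0) = 10.200000; V(2,+1) = 32.471856; V(2,+2) = 59.948156
Backward induction: V(k, j) = exp(-r*dt) * [p_u * V(k+1, j+1) + p_m * V(k+1, j) + p_d * V(k+1, j-1)]
  V(1,-1) = exp(-r*dt) * [p_u*10.200000 + p_m*0.000000 + p_d*0.000000] = 1.623464
  V(1,+0) = exp(-r*dt) * [p_u*32.471856 + p_m*10.200000 + p_d*0.000000] = 11.937790
  V(1,+1) = exp(-r*dt) * [p_u*59.948156 + p_m*32.471856 + p_d*10.200000] = 32.853513
  V(0,+0) = exp(-r*dt) * [p_u*32.853513 + p_m*11.937790 + p_d*1.623464] = 13.432190

Answer: Price = V(0,0) = 13.4322


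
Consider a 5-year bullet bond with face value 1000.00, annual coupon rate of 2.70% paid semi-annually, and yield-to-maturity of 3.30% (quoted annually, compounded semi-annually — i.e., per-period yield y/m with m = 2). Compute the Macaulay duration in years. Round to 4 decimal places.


Coupon per period c = face * coupon_rate / m = 13.500000
Periods per year m = 2; per-period yield y/m = 0.016500
Number of cashflows N = 10
Cashflows (t years, CF_t, discount factor 1/(1+y/m)^(m*t), PV):
  t = 0.5000: CF_t = 13.500000, DF = 0.983768, PV = 13.280866
  t = 1.0000: CF_t = 13.500000, DF = 0.967799, PV = 13.065288
  t = 1.5000: CF_t = 13.500000, DF = 0.952090, PV = 12.853210
  t = 2.0000: CF_t = 13.500000, DF = 0.936635, PV = 12.644575
  t = 2.5000: CF_t = 13.500000, DF = 0.921432, PV = 12.439326
  t = 3.0000: CF_t = 13.500000, DF = 0.906475, PV = 12.237409
  t = 3.5000: CF_t = 13.500000, DF = 0.891761, PV = 12.038769
  t = 4.0000: CF_t = 13.500000, DF = 0.877285, PV = 11.843354
  t = 4.5000: CF_t = 13.500000, DF = 0.863045, PV = 11.651111
  t = 5.0000: CF_t = 1013.500000, DF = 0.849036, PV = 860.498115
Price P = sum_t PV_t = 972.552023
Macaulay numerator sum_t t * PV_t:
  t * PV_t at t = 0.5000: 6.640433
  t * PV_t at t = 1.0000: 13.065288
  t * PV_t at t = 1.5000: 19.279816
  t * PV_t at t = 2.0000: 25.289150
  t * PV_t at t = 2.5000: 31.098315
  t * PV_t at t = 3.0000: 36.712227
  t * PV_t at t = 3.5000: 42.135692
  t * PV_t at t = 4.0000: 47.373415
  t * PV_t at t = 4.5000: 52.429997
  t * PV_t at t = 5.0000: 4302.490575
Macaulay duration D = (sum_t t * PV_t) / P = 4576.514909 / 972.552023 = 4.705676

Answer: Macaulay duration = 4.7057 years


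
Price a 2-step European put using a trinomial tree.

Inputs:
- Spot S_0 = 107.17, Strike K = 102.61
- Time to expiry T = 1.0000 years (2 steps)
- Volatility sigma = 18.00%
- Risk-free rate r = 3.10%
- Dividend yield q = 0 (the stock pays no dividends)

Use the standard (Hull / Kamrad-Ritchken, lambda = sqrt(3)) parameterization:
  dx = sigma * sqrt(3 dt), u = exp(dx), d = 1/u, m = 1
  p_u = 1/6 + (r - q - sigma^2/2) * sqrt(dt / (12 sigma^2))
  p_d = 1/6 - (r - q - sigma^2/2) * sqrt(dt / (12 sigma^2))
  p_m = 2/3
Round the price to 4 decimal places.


Answer: Price = V(0,0) = 3.9574

Derivation:
dt = T/N = 0.500000; dx = sigma*sqrt(3*dt) = 0.220454
u = exp(dx) = 1.246643; d = 1/u = 0.802154
p_u = 0.183450, p_m = 0.666667, p_d = 0.149883
Discount per step: exp(-r*dt) = 0.984620
Stock lattice S(k, j) with j the centered position index:
  k=0: S(0,+0) = 107.1700
  k=1: S(1,-1) = 85.9669; S(1,+0) = 107.1700; S(1,+1) = 133.6027
  k=2: S(2,-2) = 68.9587; S(2,-1) = 85.9669; S(2,+0) = 107.1700; S(2,+1) = 133.6027; S(2,+2) = 166.5548
Terminal payoffs V(N, j) = max(K - S_T, 0):
  V(2,-2) = 33.651270; V(2,-1) = 16.643105; V(2,+0) = 0.000000; V(2,+1) = 0.000000; V(2,+2) = 0.000000
Backward induction: V(k, j) = exp(-r*dt) * [p_u * V(k+1, j+1) + p_m * V(k+1, j) + p_d * V(k+1, j-1)]
  V(1,-1) = exp(-r*dt) * [p_u*0.000000 + p_m*16.643105 + p_d*33.651270] = 15.890933
  V(1,+0) = exp(-r*dt) * [p_u*0.000000 + p_m*0.000000 + p_d*16.643105] = 2.456154
  V(1,+1) = exp(-r*dt) * [p_u*0.000000 + p_m*0.000000 + p_d*0.000000] = 0.000000
  V(0,+0) = exp(-r*dt) * [p_u*0.000000 + p_m*2.456154 + p_d*15.890933] = 3.957401


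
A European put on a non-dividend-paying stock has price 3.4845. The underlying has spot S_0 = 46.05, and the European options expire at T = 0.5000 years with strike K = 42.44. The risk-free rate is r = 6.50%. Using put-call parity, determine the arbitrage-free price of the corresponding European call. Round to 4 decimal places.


Answer: Call price = 8.4516

Derivation:
Put-call parity: C - P = S_0 * exp(-qT) - K * exp(-rT).
S_0 * exp(-qT) = 46.0500 * 1.00000000 = 46.05000000
K * exp(-rT) = 42.4400 * 0.96802245 = 41.08287277
C = P + S*exp(-qT) - K*exp(-rT)
C = 3.4845 + 46.05000000 - 41.08287277 = 8.4516


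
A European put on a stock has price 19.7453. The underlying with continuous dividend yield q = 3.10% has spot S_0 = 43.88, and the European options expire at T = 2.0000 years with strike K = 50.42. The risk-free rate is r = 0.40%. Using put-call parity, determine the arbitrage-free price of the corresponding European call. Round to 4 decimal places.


Put-call parity: C - P = S_0 * exp(-qT) - K * exp(-rT).
S_0 * exp(-qT) = 43.8800 * 0.93988289 = 41.24206107
K * exp(-rT) = 50.4200 * 0.99203191 = 50.01824915
C = P + S*exp(-qT) - K*exp(-rT)
C = 19.7453 + 41.24206107 - 50.01824915 = 10.9691

Answer: Call price = 10.9691


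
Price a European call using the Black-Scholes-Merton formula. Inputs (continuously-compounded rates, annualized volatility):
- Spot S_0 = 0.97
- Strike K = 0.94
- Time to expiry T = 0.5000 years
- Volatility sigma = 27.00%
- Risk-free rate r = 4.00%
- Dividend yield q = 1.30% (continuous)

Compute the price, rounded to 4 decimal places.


d1 = (ln(S/K) + (r - q + 0.5*sigma^2) * T) / (sigma * sqrt(T)) = 0.33072273
d2 = d1 - sigma * sqrt(T) = 0.13980390
exp(-rT) = 0.98019867; exp(-qT) = 0.99352108
C = S_0 * exp(-qT) * N(d1) - K * exp(-rT) * N(d2)
N(d1) = 0.62957303; N(d2) = 0.55559253
C = 0.9700 * 0.99352108 * 0.62957303 - 0.9400 * 0.98019867 * 0.55559253 = 0.0948

Answer: Price = 0.0948


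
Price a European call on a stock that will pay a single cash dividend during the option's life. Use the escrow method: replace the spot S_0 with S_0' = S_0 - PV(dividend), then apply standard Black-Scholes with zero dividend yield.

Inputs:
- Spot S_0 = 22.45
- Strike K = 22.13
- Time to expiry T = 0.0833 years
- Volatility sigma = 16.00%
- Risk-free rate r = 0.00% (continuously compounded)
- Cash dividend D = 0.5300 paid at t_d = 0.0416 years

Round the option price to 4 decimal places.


PV(D) = D * exp(-r * t_d) = 0.5300 * 1.00000000 = 0.53000000
S_0' = S_0 - PV(D) = 22.4500 - 0.53000000 = 21.92000000
d1 = (ln(S_0'/K) + (r + sigma^2/2)*T) / (sigma*sqrt(T)) = -0.18338404
d2 = d1 - sigma*sqrt(T) = -0.22956283
exp(-rT) = 1.00000000
N(d1) = 0.42724835; N(d2) = 0.40921575
C = S_0' * N(d1) - K * exp(-rT) * N(d2) = 21.92000000 * 0.42724835 - 22.1300 * 1.00000000 * 0.40921575 = 0.3093

Answer: Price = 0.3093


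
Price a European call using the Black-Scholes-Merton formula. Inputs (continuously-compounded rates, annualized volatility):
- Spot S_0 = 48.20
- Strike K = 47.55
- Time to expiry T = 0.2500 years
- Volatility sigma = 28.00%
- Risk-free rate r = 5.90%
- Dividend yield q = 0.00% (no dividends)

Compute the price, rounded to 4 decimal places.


d1 = (ln(S/K) + (r - q + 0.5*sigma^2) * T) / (sigma * sqrt(T)) = 0.27233737
d2 = d1 - sigma * sqrt(T) = 0.13233737
exp(-rT) = 0.98535825; exp(-qT) = 1.00000000
C = S_0 * exp(-qT) * N(d1) - K * exp(-rT) * N(d2)
N(d1) = 0.60731869; N(d2) = 0.55264128
C = 48.2000 * 1.00000000 * 0.60731869 - 47.5500 * 0.98535825 * 0.55264128 = 3.3794

Answer: Price = 3.3794


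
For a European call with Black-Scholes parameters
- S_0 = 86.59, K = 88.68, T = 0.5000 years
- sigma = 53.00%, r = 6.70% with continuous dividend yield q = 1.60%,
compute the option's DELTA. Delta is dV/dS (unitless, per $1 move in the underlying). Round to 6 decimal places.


d1 = 0.1917859058; d2 = -0.1829806882
phi(d1) = 0.3916724207; exp(-qT) = 0.9920319148; exp(-rT) = 0.9670549112
N(d1) = 0.5760450442
Delta = exp(-qT) * N(d1) = 0.9920319148 * 0.5760450442 = 0.571455

Answer: Delta = 0.571455


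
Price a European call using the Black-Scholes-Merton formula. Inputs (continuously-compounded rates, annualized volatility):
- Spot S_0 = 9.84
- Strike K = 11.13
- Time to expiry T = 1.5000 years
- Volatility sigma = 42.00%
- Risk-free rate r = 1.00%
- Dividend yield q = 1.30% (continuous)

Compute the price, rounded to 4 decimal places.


Answer: Price = 1.4975

Derivation:
d1 = (ln(S/K) + (r - q + 0.5*sigma^2) * T) / (sigma * sqrt(T)) = 0.00896503
d2 = d1 - sigma * sqrt(T) = -0.50542782
exp(-rT) = 0.98511194; exp(-qT) = 0.98068890
C = S_0 * exp(-qT) * N(d1) - K * exp(-rT) * N(d2)
N(d1) = 0.50357648; N(d2) = 0.30662919
C = 9.8400 * 0.98068890 * 0.50357648 - 11.1300 * 0.98511194 * 0.30662919 = 1.4975


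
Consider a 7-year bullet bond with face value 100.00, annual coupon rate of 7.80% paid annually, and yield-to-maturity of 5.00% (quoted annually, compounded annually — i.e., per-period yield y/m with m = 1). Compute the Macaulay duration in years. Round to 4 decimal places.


Coupon per period c = face * coupon_rate / m = 7.800000
Periods per year m = 1; per-period yield y/m = 0.050000
Number of cashflows N = 7
Cashflows (t years, CF_t, discount factor 1/(1+y/m)^(m*t), PV):
  t = 1.0000: CF_t = 7.800000, DF = 0.952381, PV = 7.428571
  t = 2.0000: CF_t = 7.800000, DF = 0.907029, PV = 7.074830
  t = 3.0000: CF_t = 7.800000, DF = 0.863838, PV = 6.737933
  t = 4.0000: CF_t = 7.800000, DF = 0.822702, PV = 6.417079
  t = 5.0000: CF_t = 7.800000, DF = 0.783526, PV = 6.111504
  t = 6.0000: CF_t = 7.800000, DF = 0.746215, PV = 5.820480
  t = 7.0000: CF_t = 107.800000, DF = 0.710681, PV = 76.611447
Price P = sum_t PV_t = 116.201846
Macaulay numerator sum_t t * PV_t:
  t * PV_t at t = 1.0000: 7.428571
  t * PV_t at t = 2.0000: 14.149660
  t * PV_t at t = 3.0000: 20.213800
  t * PV_t at t = 4.0000: 25.668317
  t * PV_t at t = 5.0000: 30.557520
  t * PV_t at t = 6.0000: 34.922881
  t * PV_t at t = 7.0000: 536.280132
Macaulay duration D = (sum_t t * PV_t) / P = 669.220881 / 116.201846 = 5.759124

Answer: Macaulay duration = 5.7591 years


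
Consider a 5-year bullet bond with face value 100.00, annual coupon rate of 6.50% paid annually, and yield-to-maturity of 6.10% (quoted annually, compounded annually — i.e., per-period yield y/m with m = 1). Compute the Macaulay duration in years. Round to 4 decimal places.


Coupon per period c = face * coupon_rate / m = 6.500000
Periods per year m = 1; per-period yield y/m = 0.061000
Number of cashflows N = 5
Cashflows (t years, CF_t, discount factor 1/(1+y/m)^(m*t), PV):
  t = 1.0000: CF_t = 6.500000, DF = 0.942507, PV = 6.126296
  t = 2.0000: CF_t = 6.500000, DF = 0.888320, PV = 5.774077
  t = 3.0000: CF_t = 6.500000, DF = 0.837247, PV = 5.442109
  t = 4.0000: CF_t = 6.500000, DF = 0.789112, PV = 5.129226
  t = 5.0000: CF_t = 106.500000, DF = 0.743743, PV = 79.208664
Price P = sum_t PV_t = 101.680372
Macaulay numerator sum_t t * PV_t:
  t * PV_t at t = 1.0000: 6.126296
  t * PV_t at t = 2.0000: 11.548154
  t * PV_t at t = 3.0000: 16.326326
  t * PV_t at t = 4.0000: 20.516903
  t * PV_t at t = 5.0000: 396.043320
Macaulay duration D = (sum_t t * PV_t) / P = 450.561000 / 101.680372 = 4.431150

Answer: Macaulay duration = 4.4312 years


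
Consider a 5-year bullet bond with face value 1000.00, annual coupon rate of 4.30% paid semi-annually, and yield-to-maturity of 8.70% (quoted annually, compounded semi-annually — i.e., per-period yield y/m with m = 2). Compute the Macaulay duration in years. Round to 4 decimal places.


Coupon per period c = face * coupon_rate / m = 21.500000
Periods per year m = 2; per-period yield y/m = 0.043500
Number of cashflows N = 10
Cashflows (t years, CF_t, discount factor 1/(1+y/m)^(m*t), PV):
  t = 0.5000: CF_t = 21.500000, DF = 0.958313, PV = 20.603737
  t = 1.0000: CF_t = 21.500000, DF = 0.918365, PV = 19.744837
  t = 1.5000: CF_t = 21.500000, DF = 0.880081, PV = 18.921741
  t = 2.0000: CF_t = 21.500000, DF = 0.843393, PV = 18.132958
  t = 2.5000: CF_t = 21.500000, DF = 0.808235, PV = 17.377056
  t = 3.0000: CF_t = 21.500000, DF = 0.774543, PV = 16.652665
  t = 3.5000: CF_t = 21.500000, DF = 0.742254, PV = 15.958471
  t = 4.0000: CF_t = 21.500000, DF = 0.711312, PV = 15.293216
  t = 4.5000: CF_t = 21.500000, DF = 0.681660, PV = 14.655694
  t = 5.0000: CF_t = 1021.500000, DF = 0.653244, PV = 667.288802
Price P = sum_t PV_t = 824.629177
Macaulay numerator sum_t t * PV_t:
  t * PV_t at t = 0.5000: 10.301869
  t * PV_t at t = 1.0000: 19.744837
  t * PV_t at t = 1.5000: 28.382612
  t * PV_t at t = 2.0000: 36.265915
  t * PV_t at t = 2.5000: 43.442639
  t * PV_t at t = 3.0000: 49.957994
  t * PV_t at t = 3.5000: 55.854649
  t * PV_t at t = 4.0000: 61.172865
  t * PV_t at t = 4.5000: 65.950622
  t * PV_t at t = 5.0000: 3336.444011
Macaulay duration D = (sum_t t * PV_t) / P = 3707.518013 / 824.629177 = 4.495982

Answer: Macaulay duration = 4.4960 years


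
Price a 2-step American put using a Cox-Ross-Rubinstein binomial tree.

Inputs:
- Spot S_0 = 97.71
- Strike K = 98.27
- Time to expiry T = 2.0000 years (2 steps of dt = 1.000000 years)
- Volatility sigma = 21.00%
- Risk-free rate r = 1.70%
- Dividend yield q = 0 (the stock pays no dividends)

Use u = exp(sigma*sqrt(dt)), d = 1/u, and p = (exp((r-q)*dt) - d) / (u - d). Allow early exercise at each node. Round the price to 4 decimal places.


dt = T/N = 1.000000
u = exp(sigma*sqrt(dt)) = 1.233678; d = 1/u = 0.810584
p = (exp((r-q)*dt) - d) / (u - d) = 0.488216
Discount per step: exp(-r*dt) = 0.983144
Stock lattice S(k, i) with i counting down-moves:
  k=0: S(0,0) = 97.7100
  k=1: S(1,0) = 120.5427; S(1,1) = 79.2022
  k=2: S(2,0) = 148.7109; S(2,1) = 97.7100; S(2,2) = 64.2000
Terminal payoffs V(N, i) = max(K - S_T, 0):
  V(2,0) = 0.000000; V(2,1) = 0.560000; V(2,2) = 34.069955
Backward induction: V(k, i) = exp(-r*dt) * [p * V(k+1, i) + (1-p) * V(k+1, i+1)]; then take max(V_cont, immediate exercise) for American.
  V(1,0) = exp(-r*dt) * [p*0.000000 + (1-p)*0.560000] = 0.281768; exercise = 0.000000; V(1,0) = max -> 0.281768
  V(1,1) = exp(-r*dt) * [p*0.560000 + (1-p)*34.069955] = 17.411343; exercise = 19.067813; V(1,1) = max -> 19.067813
  V(0,0) = exp(-r*dt) * [p*0.281768 + (1-p)*19.067813] = 9.729357; exercise = 0.560000; V(0,0) = max -> 9.729357

Answer: Price = V(0,0) = 9.7294


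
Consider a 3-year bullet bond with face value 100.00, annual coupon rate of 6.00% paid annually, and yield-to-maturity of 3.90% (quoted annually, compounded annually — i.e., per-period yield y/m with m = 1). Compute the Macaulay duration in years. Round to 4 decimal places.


Coupon per period c = face * coupon_rate / m = 6.000000
Periods per year m = 1; per-period yield y/m = 0.039000
Number of cashflows N = 3
Cashflows (t years, CF_t, discount factor 1/(1+y/m)^(m*t), PV):
  t = 1.0000: CF_t = 6.000000, DF = 0.962464, PV = 5.774783
  t = 2.0000: CF_t = 6.000000, DF = 0.926337, PV = 5.558021
  t = 3.0000: CF_t = 106.000000, DF = 0.891566, PV = 94.505965
Price P = sum_t PV_t = 105.838769
Macaulay numerator sum_t t * PV_t:
  t * PV_t at t = 1.0000: 5.774783
  t * PV_t at t = 2.0000: 11.116041
  t * PV_t at t = 3.0000: 283.517896
Macaulay duration D = (sum_t t * PV_t) / P = 300.408721 / 105.838769 = 2.838362

Answer: Macaulay duration = 2.8384 years


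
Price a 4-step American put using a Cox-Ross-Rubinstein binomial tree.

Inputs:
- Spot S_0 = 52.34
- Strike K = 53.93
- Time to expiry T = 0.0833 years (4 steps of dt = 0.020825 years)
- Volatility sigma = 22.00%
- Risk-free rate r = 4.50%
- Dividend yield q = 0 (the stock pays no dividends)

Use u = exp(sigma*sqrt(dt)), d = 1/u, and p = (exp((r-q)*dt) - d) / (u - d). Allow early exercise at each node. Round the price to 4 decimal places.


dt = T/N = 0.020825
u = exp(sigma*sqrt(dt)) = 1.032257; d = 1/u = 0.968751
p = (exp((r-q)*dt) - d) / (u - d) = 0.506827
Discount per step: exp(-r*dt) = 0.999063
Stock lattice S(k, i) with i counting down-moves:
  k=0: S(0,0) = 52.3400
  k=1: S(1,0) = 54.0283; S(1,1) = 50.7044
  k=2: S(2,0) = 55.7712; S(2,1) = 52.3400; S(2,2) = 49.1199
  k=3: S(3,0) = 57.5702; S(3,1) = 54.0283; S(3,2) = 50.7044; S(3,3) = 47.5850
  k=4: S(4,0) = 59.4272; S(4,1) = 55.7712; S(4,2) = 52.3400; S(4,3) = 49.1199; S(4,4) = 46.0980
Terminal payoffs V(N, i) = max(K - S_T, 0):
  V(4,0) = 0.000000; V(4,1) = 0.000000; V(4,2) = 1.590000; V(4,3) = 4.810060; V(4,4) = 7.832015
Backward induction: V(k, i) = exp(-r*dt) * [p * V(k+1, i) + (1-p) * V(k+1, i+1)]; then take max(V_cont, immediate exercise) for American.
  V(3,0) = exp(-r*dt) * [p*0.000000 + (1-p)*0.000000] = 0.000000; exercise = 0.000000; V(3,0) = max -> 0.000000
  V(3,1) = exp(-r*dt) * [p*0.000000 + (1-p)*1.590000] = 0.783411; exercise = 0.000000; V(3,1) = max -> 0.783411
  V(3,2) = exp(-r*dt) * [p*1.590000 + (1-p)*4.810060] = 3.175070; exercise = 3.225585; V(3,2) = max -> 3.225585
  V(3,3) = exp(-r*dt) * [p*4.810060 + (1-p)*7.832015] = 6.294505; exercise = 6.345020; V(3,3) = max -> 6.345020
  V(2,0) = exp(-r*dt) * [p*0.000000 + (1-p)*0.783411] = 0.385995; exercise = 0.000000; V(2,0) = max -> 0.385995
  V(2,1) = exp(-r*dt) * [p*0.783411 + (1-p)*3.225585] = 1.985963; exercise = 1.590000; V(2,1) = max -> 1.985963
  V(2,2) = exp(-r*dt) * [p*3.225585 + (1-p)*6.345020] = 4.759544; exercise = 4.810060; V(2,2) = max -> 4.810060
  V(1,0) = exp(-r*dt) * [p*0.385995 + (1-p)*1.985963] = 1.173956; exercise = 0.000000; V(1,0) = max -> 1.173956
  V(1,1) = exp(-r*dt) * [p*1.985963 + (1-p)*4.810060] = 3.375567; exercise = 3.225585; V(1,1) = max -> 3.375567
  V(0,0) = exp(-r*dt) * [p*1.173956 + (1-p)*3.375567] = 2.257614; exercise = 1.590000; V(0,0) = max -> 2.257614

Answer: Price = V(0,0) = 2.2576


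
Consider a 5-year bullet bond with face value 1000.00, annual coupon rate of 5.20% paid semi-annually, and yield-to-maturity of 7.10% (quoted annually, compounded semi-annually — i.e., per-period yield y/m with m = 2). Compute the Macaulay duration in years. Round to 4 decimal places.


Coupon per period c = face * coupon_rate / m = 26.000000
Periods per year m = 2; per-period yield y/m = 0.035500
Number of cashflows N = 10
Cashflows (t years, CF_t, discount factor 1/(1+y/m)^(m*t), PV):
  t = 0.5000: CF_t = 26.000000, DF = 0.965717, PV = 25.108643
  t = 1.0000: CF_t = 26.000000, DF = 0.932609, PV = 24.247845
  t = 1.5000: CF_t = 26.000000, DF = 0.900637, PV = 23.416557
  t = 2.0000: CF_t = 26.000000, DF = 0.869760, PV = 22.613768
  t = 2.5000: CF_t = 26.000000, DF = 0.839942, PV = 21.838501
  t = 3.0000: CF_t = 26.000000, DF = 0.811147, PV = 21.089813
  t = 3.5000: CF_t = 26.000000, DF = 0.783338, PV = 20.366792
  t = 4.0000: CF_t = 26.000000, DF = 0.756483, PV = 19.668558
  t = 4.5000: CF_t = 26.000000, DF = 0.730549, PV = 18.994262
  t = 5.0000: CF_t = 1026.000000, DF = 0.705503, PV = 723.846249
Price P = sum_t PV_t = 921.190988
Macaulay numerator sum_t t * PV_t:
  t * PV_t at t = 0.5000: 12.554322
  t * PV_t at t = 1.0000: 24.247845
  t * PV_t at t = 1.5000: 35.124835
  t * PV_t at t = 2.0000: 45.227536
  t * PV_t at t = 2.5000: 54.596253
  t * PV_t at t = 3.0000: 63.269439
  t * PV_t at t = 3.5000: 71.283772
  t * PV_t at t = 4.0000: 78.674232
  t * PV_t at t = 4.5000: 85.474178
  t * PV_t at t = 5.0000: 3619.231247
Macaulay duration D = (sum_t t * PV_t) / P = 4089.683659 / 921.190988 = 4.439561

Answer: Macaulay duration = 4.4396 years


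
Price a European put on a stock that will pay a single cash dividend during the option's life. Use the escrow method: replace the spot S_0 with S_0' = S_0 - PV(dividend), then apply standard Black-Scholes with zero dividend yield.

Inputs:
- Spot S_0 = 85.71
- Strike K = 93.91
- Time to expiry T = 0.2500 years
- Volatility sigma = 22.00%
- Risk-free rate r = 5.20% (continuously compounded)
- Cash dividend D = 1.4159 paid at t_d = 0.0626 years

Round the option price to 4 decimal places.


PV(D) = D * exp(-r * t_d) = 1.4159 * 0.99675009 = 1.41129846
S_0' = S_0 - PV(D) = 85.7100 - 1.41129846 = 84.29870154
d1 = (ln(S_0'/K) + (r + sigma^2/2)*T) / (sigma*sqrt(T)) = -0.80836741
d2 = d1 - sigma*sqrt(T) = -0.91836741
exp(-rT) = 0.98708414
N(-d1) = 0.79056045; N(-d2) = 0.82078673
P = K * exp(-rT) * N(-d2) - S_0' * N(-d1) = 93.9100 * 0.98708414 * 0.82078673 - 84.29870154 * 0.79056045 = 9.4413

Answer: Price = 9.4413


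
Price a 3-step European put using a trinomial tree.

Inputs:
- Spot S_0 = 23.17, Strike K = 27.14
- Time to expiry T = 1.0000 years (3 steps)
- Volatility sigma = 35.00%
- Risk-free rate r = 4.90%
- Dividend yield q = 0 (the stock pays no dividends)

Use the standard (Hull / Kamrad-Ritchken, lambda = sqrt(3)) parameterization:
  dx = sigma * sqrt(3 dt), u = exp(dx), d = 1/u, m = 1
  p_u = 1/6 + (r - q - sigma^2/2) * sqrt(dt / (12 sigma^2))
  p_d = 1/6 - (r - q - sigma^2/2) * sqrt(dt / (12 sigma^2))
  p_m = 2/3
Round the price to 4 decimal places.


Answer: Price = V(0,0) = 5.0342

Derivation:
dt = T/N = 0.333333; dx = sigma*sqrt(3*dt) = 0.350000
u = exp(dx) = 1.419068; d = 1/u = 0.704688
p_u = 0.160833, p_m = 0.666667, p_d = 0.172500
Discount per step: exp(-r*dt) = 0.983799
Stock lattice S(k, j) with j the centered position index:
  k=0: S(0,+0) = 23.1700
  k=1: S(1,-1) = 16.3276; S(1,+0) = 23.1700; S(1,+1) = 32.8798
  k=2: S(2,-2) = 11.5059; S(2,-1) = 16.3276; S(2,+0) = 23.1700; S(2,+1) = 32.8798; S(2,+2) = 46.6587
  k=3: S(3,-3) = 8.1081; S(3,-2) = 11.5059; S(3,-1) = 16.3276; S(3,+0) = 23.1700; S(3,+1) = 32.8798; S(3,+2) = 46.6587; S(3,+3) = 66.2118
Terminal payoffs V(N, j) = max(K - S_T, 0):
  V(3,-3) = 19.031942; V(3,-2) = 15.634119; V(3,-1) = 10.812377; V(3,+0) = 3.970000; V(3,+1) = 0.000000; V(3,+2) = 0.000000; V(3,+3) = 0.000000
Backward induction: V(k, j) = exp(-r*dt) * [p_u * V(k+1, j+1) + p_m * V(k+1, j) + p_d * V(k+1, j-1)]
  V(2,-2) = exp(-r*dt) * [p_u*10.812377 + p_m*15.634119 + p_d*19.031942] = 15.194531
  V(2,-1) = exp(-r*dt) * [p_u*3.970000 + p_m*10.812377 + p_d*15.634119] = 10.372831
  V(2,+0) = exp(-r*dt) * [p_u*0.000000 + p_m*3.970000 + p_d*10.812377] = 4.438707
  V(2,+1) = exp(-r*dt) * [p_u*0.000000 + p_m*0.000000 + p_d*3.970000] = 0.673730
  V(2,+2) = exp(-r*dt) * [p_u*0.000000 + p_m*0.000000 + p_d*0.000000] = 0.000000
  V(1,-1) = exp(-r*dt) * [p_u*4.438707 + p_m*10.372831 + p_d*15.194531] = 10.084110
  V(1,+0) = exp(-r*dt) * [p_u*0.673730 + p_m*4.438707 + p_d*10.372831] = 4.778126
  V(1,+1) = exp(-r*dt) * [p_u*0.000000 + p_m*0.673730 + p_d*4.438707] = 1.195150
  V(0,+0) = exp(-r*dt) * [p_u*1.195150 + p_m*4.778126 + p_d*10.084110] = 5.034245


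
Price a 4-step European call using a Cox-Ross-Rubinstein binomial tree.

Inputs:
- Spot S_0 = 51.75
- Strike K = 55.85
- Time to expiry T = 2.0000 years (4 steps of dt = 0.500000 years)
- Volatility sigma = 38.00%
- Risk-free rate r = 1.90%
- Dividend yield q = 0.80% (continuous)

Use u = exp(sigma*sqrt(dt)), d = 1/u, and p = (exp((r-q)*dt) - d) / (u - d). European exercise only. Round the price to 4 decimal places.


Answer: Price = V(0,0) = 9.6750

Derivation:
dt = T/N = 0.500000
u = exp(sigma*sqrt(dt)) = 1.308263; d = 1/u = 0.764372
p = (exp((r-q)*dt) - d) / (u - d) = 0.443366
Discount per step: exp(-r*dt) = 0.990545
Stock lattice S(k, i) with i counting down-moves:
  k=0: S(0,0) = 51.7500
  k=1: S(1,0) = 67.7026; S(1,1) = 39.5563
  k=2: S(2,0) = 88.5729; S(2,1) = 51.7500; S(2,2) = 30.2357
  k=3: S(3,0) = 115.8766; S(3,1) = 67.7026; S(3,2) = 39.5563; S(3,3) = 23.1113
  k=4: S(4,0) = 151.5972; S(4,1) = 88.5729; S(4,2) = 51.7500; S(4,3) = 30.2357; S(4,4) = 17.6657
Terminal payoffs V(N, i) = max(S_T - K, 0):
  V(4,0) = 95.747160; V(4,1) = 32.722868; V(4,2) = 0.000000; V(4,3) = 0.000000; V(4,4) = 0.000000
Backward induction: V(k, i) = exp(-r*dt) * [p * V(k+1, i) + (1-p) * V(k+1, i+1)].
  V(3,0) = exp(-r*dt) * [p*95.747160 + (1-p)*32.722868] = 60.092120
  V(3,1) = exp(-r*dt) * [p*32.722868 + (1-p)*0.000000] = 14.371042
  V(3,2) = exp(-r*dt) * [p*0.000000 + (1-p)*0.000000] = 0.000000
  V(3,3) = exp(-r*dt) * [p*0.000000 + (1-p)*0.000000] = 0.000000
  V(2,0) = exp(-r*dt) * [p*60.092120 + (1-p)*14.371042] = 34.314685
  V(2,1) = exp(-r*dt) * [p*14.371042 + (1-p)*0.000000] = 6.311392
  V(2,2) = exp(-r*dt) * [p*0.000000 + (1-p)*0.000000] = 0.000000
  V(1,0) = exp(-r*dt) * [p*34.314685 + (1-p)*6.311392] = 18.550043
  V(1,1) = exp(-r*dt) * [p*6.311392 + (1-p)*0.000000] = 2.771801
  V(0,0) = exp(-r*dt) * [p*18.550043 + (1-p)*2.771801] = 9.674991


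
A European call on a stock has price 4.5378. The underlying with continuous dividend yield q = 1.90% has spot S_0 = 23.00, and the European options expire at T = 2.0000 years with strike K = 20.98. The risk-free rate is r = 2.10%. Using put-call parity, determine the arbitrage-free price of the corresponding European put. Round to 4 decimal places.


Put-call parity: C - P = S_0 * exp(-qT) - K * exp(-rT).
S_0 * exp(-qT) = 23.0000 * 0.96271294 = 22.14239764
K * exp(-rT) = 20.9800 * 0.95886978 = 20.11708800
P = C - S*exp(-qT) + K*exp(-rT)
P = 4.5378 - 22.14239764 + 20.11708800 = 2.5125

Answer: Put price = 2.5125


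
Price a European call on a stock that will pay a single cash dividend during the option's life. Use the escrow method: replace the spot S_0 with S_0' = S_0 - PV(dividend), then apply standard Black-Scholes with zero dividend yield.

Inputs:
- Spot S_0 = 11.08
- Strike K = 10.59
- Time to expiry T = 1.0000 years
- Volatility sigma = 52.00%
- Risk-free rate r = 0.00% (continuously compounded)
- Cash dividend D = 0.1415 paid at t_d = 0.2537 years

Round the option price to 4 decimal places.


Answer: Price = 2.3866

Derivation:
PV(D) = D * exp(-r * t_d) = 0.1415 * 1.00000000 = 0.14150000
S_0' = S_0 - PV(D) = 11.0800 - 0.14150000 = 10.93850000
d1 = (ln(S_0'/K) + (r + sigma^2/2)*T) / (sigma*sqrt(T)) = 0.32226638
d2 = d1 - sigma*sqrt(T) = -0.19773362
exp(-rT) = 1.00000000
N(d1) = 0.62637455; N(d2) = 0.42162674
C = S_0' * N(d1) - K * exp(-rT) * N(d2) = 10.93850000 * 0.62637455 - 10.5900 * 1.00000000 * 0.42162674 = 2.3866


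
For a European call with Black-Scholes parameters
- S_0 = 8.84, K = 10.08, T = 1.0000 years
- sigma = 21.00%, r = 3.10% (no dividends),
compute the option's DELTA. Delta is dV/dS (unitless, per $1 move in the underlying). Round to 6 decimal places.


Answer: Delta = 0.354776

Derivation:
d1 = -0.3724589809; d2 = -0.5824589809
phi(d1) = 0.3722083952; exp(-qT) = 1.0000000000; exp(-rT) = 0.9694755731
N(d1) = 0.3547755735
Delta = exp(-qT) * N(d1) = 1.0000000000 * 0.3547755735 = 0.354776


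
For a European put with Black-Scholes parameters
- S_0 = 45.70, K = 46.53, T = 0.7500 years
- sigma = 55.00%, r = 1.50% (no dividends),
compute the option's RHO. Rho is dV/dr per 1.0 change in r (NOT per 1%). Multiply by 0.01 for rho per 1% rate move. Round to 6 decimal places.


d1 = 0.2239878280; d2 = -0.2523261441
phi(d1) = 0.3890591825; exp(-qT) = 1.0000000000; exp(-rT) = 0.9888130446
N(-d2) = 0.5996055092
Rho = -K*T*exp(-rT)*N(-d2) = -46.5300 * 0.7500 * 0.9888130446 * 0.5996055092 = -20.690649

Answer: Rho = -20.690649


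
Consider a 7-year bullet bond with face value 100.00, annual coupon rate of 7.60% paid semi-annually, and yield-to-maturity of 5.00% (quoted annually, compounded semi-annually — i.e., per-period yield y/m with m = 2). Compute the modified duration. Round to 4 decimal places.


Answer: Modified duration = 5.5312

Derivation:
Coupon per period c = face * coupon_rate / m = 3.800000
Periods per year m = 2; per-period yield y/m = 0.025000
Number of cashflows N = 14
Cashflows (t years, CF_t, discount factor 1/(1+y/m)^(m*t), PV):
  t = 0.5000: CF_t = 3.800000, DF = 0.975610, PV = 3.707317
  t = 1.0000: CF_t = 3.800000, DF = 0.951814, PV = 3.616895
  t = 1.5000: CF_t = 3.800000, DF = 0.928599, PV = 3.528678
  t = 2.0000: CF_t = 3.800000, DF = 0.905951, PV = 3.442612
  t = 2.5000: CF_t = 3.800000, DF = 0.883854, PV = 3.358646
  t = 3.0000: CF_t = 3.800000, DF = 0.862297, PV = 3.276728
  t = 3.5000: CF_t = 3.800000, DF = 0.841265, PV = 3.196808
  t = 4.0000: CF_t = 3.800000, DF = 0.820747, PV = 3.118837
  t = 4.5000: CF_t = 3.800000, DF = 0.800728, PV = 3.042768
  t = 5.0000: CF_t = 3.800000, DF = 0.781198, PV = 2.968554
  t = 5.5000: CF_t = 3.800000, DF = 0.762145, PV = 2.896150
  t = 6.0000: CF_t = 3.800000, DF = 0.743556, PV = 2.825512
  t = 6.5000: CF_t = 3.800000, DF = 0.725420, PV = 2.756597
  t = 7.0000: CF_t = 103.800000, DF = 0.707727, PV = 73.462083
Price P = sum_t PV_t = 115.198186
First compute Macaulay numerator sum_t t * PV_t:
  t * PV_t at t = 0.5000: 1.853659
  t * PV_t at t = 1.0000: 3.616895
  t * PV_t at t = 1.5000: 5.293017
  t * PV_t at t = 2.0000: 6.885225
  t * PV_t at t = 2.5000: 8.396616
  t * PV_t at t = 3.0000: 9.830184
  t * PV_t at t = 3.5000: 11.188828
  t * PV_t at t = 4.0000: 12.475348
  t * PV_t at t = 4.5000: 13.692455
  t * PV_t at t = 5.0000: 14.842770
  t * PV_t at t = 5.5000: 15.928826
  t * PV_t at t = 6.0000: 16.953074
  t * PV_t at t = 6.5000: 17.917883
  t * PV_t at t = 7.0000: 514.234580
Macaulay duration D = 653.109359 / 115.198186 = 5.669441
Modified duration = D / (1 + y/m) = 5.669441 / (1 + 0.025000) = 5.531162


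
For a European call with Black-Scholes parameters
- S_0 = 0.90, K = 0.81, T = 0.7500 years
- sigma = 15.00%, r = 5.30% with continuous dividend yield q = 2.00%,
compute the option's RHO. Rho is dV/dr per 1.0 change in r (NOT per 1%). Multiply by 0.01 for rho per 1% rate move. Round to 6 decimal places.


Answer: Rho = 0.481964

Derivation:
d1 = 1.0665431218; d2 = 0.9366393112
phi(d1) = 0.2258925922; exp(-qT) = 0.9851119396; exp(-rT) = 0.9610296665
N(d2) = 0.8255279382
Rho = K*T*exp(-rT)*N(d2) = 0.8100 * 0.7500 * 0.9610296665 * 0.8255279382 = 0.481964


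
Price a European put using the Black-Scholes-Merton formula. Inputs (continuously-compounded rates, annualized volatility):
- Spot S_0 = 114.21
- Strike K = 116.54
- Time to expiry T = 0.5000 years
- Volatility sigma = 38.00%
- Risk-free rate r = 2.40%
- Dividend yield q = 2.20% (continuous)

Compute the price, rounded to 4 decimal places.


d1 = (ln(S/K) + (r - q + 0.5*sigma^2) * T) / (sigma * sqrt(T)) = 0.06291128
d2 = d1 - sigma * sqrt(T) = -0.20578930
exp(-rT) = 0.98807171; exp(-qT) = 0.98906028
P = K * exp(-rT) * N(-d2) - S_0 * exp(-qT) * N(-d1)
N(-d1) = 0.47491858; N(-d2) = 0.58152225
P = 116.5400 * 0.98807171 * 0.58152225 - 114.2100 * 0.98906028 * 0.47491858 = 13.3151

Answer: Price = 13.3151


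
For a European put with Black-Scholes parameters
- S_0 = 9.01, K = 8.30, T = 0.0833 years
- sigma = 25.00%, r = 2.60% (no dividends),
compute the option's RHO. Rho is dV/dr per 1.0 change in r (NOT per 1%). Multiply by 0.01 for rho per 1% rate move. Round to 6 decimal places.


Answer: Rho = -0.088944

Derivation:
d1 = 1.2036486183; d2 = 1.1314942699
phi(d1) = 0.1933364137; exp(-qT) = 1.0000000000; exp(-rT) = 0.9978365437
N(-d2) = 0.1289235569
Rho = -K*T*exp(-rT)*N(-d2) = -8.3000 * 0.0833 * 0.9978365437 * 0.1289235569 = -0.088944


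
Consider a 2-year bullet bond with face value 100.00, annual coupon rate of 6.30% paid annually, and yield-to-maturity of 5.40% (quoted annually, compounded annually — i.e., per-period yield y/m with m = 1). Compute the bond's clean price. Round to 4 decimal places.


Coupon per period c = face * coupon_rate / m = 6.300000
Periods per year m = 1; per-period yield y/m = 0.054000
Number of cashflows N = 2
Cashflows (t years, CF_t, discount factor 1/(1+y/m)^(m*t), PV):
  t = 1.0000: CF_t = 6.300000, DF = 0.948767, PV = 5.977230
  t = 2.0000: CF_t = 106.300000, DF = 0.900158, PV = 95.686803
Price P = sum_t PV_t = 101.664032

Answer: Price = 101.6640


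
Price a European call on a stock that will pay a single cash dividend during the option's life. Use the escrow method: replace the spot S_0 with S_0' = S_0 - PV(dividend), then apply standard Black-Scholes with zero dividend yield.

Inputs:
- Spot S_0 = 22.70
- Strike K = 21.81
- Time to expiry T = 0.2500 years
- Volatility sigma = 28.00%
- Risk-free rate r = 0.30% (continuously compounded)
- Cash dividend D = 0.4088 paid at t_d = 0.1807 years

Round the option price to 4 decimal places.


Answer: Price = 1.4949

Derivation:
PV(D) = D * exp(-r * t_d) = 0.4088 * 0.99945805 = 0.40857845
S_0' = S_0 - PV(D) = 22.7000 - 0.40857845 = 22.29142155
d1 = (ln(S_0'/K) + (r + sigma^2/2)*T) / (sigma*sqrt(T)) = 0.23130957
d2 = d1 - sigma*sqrt(T) = 0.09130957
exp(-rT) = 0.99925028
N(d1) = 0.59146285; N(d2) = 0.53637669
C = S_0' * N(d1) - K * exp(-rT) * N(d2) = 22.29142155 * 0.59146285 - 21.8100 * 0.99925028 * 0.53637669 = 1.4949


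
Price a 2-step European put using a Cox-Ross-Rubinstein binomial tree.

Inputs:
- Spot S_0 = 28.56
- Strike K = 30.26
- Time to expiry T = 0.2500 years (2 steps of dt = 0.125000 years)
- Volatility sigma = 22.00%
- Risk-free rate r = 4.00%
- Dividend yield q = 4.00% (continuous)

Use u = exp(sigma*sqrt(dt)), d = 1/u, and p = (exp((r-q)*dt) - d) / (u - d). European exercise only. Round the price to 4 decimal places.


Answer: Price = V(0,0) = 2.3935

Derivation:
dt = T/N = 0.125000
u = exp(sigma*sqrt(dt)) = 1.080887; d = 1/u = 0.925166
p = (exp((r-q)*dt) - d) / (u - d) = 0.480564
Discount per step: exp(-r*dt) = 0.995012
Stock lattice S(k, i) with i counting down-moves:
  k=0: S(0,0) = 28.5600
  k=1: S(1,0) = 30.8701; S(1,1) = 26.4228
  k=2: S(2,0) = 33.3671; S(2,1) = 28.5600; S(2,2) = 24.4454
Terminal payoffs V(N, i) = max(K - S_T, 0):
  V(2,0) = 0.000000; V(2,1) = 1.700000; V(2,2) = 5.814561
Backward induction: V(k, i) = exp(-r*dt) * [p * V(k+1, i) + (1-p) * V(k+1, i+1)].
  V(1,0) = exp(-r*dt) * [p*0.000000 + (1-p)*1.700000] = 0.878636
  V(1,1) = exp(-r*dt) * [p*1.700000 + (1-p)*5.814561] = 3.818111
  V(0,0) = exp(-r*dt) * [p*0.878636 + (1-p)*3.818111] = 2.393507


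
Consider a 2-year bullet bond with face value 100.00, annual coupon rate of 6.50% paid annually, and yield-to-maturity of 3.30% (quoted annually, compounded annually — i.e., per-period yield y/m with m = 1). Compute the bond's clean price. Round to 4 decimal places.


Coupon per period c = face * coupon_rate / m = 6.500000
Periods per year m = 1; per-period yield y/m = 0.033000
Number of cashflows N = 2
Cashflows (t years, CF_t, discount factor 1/(1+y/m)^(m*t), PV):
  t = 1.0000: CF_t = 6.500000, DF = 0.968054, PV = 6.292352
  t = 2.0000: CF_t = 106.500000, DF = 0.937129, PV = 99.804234
Price P = sum_t PV_t = 106.096586

Answer: Price = 106.0966
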